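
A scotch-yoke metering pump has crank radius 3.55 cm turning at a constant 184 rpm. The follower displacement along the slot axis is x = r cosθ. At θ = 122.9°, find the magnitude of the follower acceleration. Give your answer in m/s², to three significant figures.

7.16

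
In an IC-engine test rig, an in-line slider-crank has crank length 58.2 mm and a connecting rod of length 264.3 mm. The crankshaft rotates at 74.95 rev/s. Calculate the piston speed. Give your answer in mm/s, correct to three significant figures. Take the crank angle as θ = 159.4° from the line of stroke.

ω = 2π·75 = 470.9 rad/s
For an in-line slider-crank, x = r cosθ + √(L² − r² sin²θ), so v = −rω sinθ·[1 + r cosθ/√(L² − r² sin²θ)].
With r = 0.0582 m, L = 0.2643 m, θ = 159.4°: √(L² − r² sin²θ) = 0.26351 m.
v = −0.0582·470.9·0.35184·[1 + 0.0582·-0.93606/0.26351] = -7.6495 m/s.
|v| = 7.6495 m/s = 7649.5 mm/s.

7650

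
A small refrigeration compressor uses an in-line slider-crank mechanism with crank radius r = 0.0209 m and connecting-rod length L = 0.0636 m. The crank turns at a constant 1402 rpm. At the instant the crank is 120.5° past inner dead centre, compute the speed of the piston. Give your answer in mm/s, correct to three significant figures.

ω = 2π·1402/60 = 146.8 rad/s
For an in-line slider-crank, x = r cosθ + √(L² − r² sin²θ), so v = −rω sinθ·[1 + r cosθ/√(L² − r² sin²θ)].
With r = 0.0209 m, L = 0.0636 m, θ = 120.5°: √(L² − r² sin²θ) = 0.060997 m.
v = −0.0209·146.8·0.86163·[1 + 0.0209·-0.50754/0.060997] = -2.1841 m/s.
|v| = 2.1841 m/s = 2184.1 mm/s.

2180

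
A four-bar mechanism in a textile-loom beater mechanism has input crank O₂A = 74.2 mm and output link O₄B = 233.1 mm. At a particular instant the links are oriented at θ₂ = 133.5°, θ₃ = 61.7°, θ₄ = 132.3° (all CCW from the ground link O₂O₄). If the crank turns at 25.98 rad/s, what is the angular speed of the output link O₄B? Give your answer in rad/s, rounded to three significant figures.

ω₂ = 25.98 rad/s
Differentiating the loop-closure r₂e^{iθ₂}+r₃e^{iθ₃}=r₁+r₄e^{iθ₄} gives r₂ω₂e^{iθ₂}+r₃ω₃e^{iθ₃}=r₄ω₄e^{iθ₄}.
Eliminating the other unknown: ω₄ = r₂ω₂ sin(θ₂−θ₃) / [r₄ sin(θ₄−θ₃)].
Numerator sine = +0.94997; denominator sine = +0.94322.
Result = 0.0742·25.98·(+0.94997) / (0.2331·(+0.94322)) = +8.3291 rad/s; magnitude 8.3291 rad/s.

8.33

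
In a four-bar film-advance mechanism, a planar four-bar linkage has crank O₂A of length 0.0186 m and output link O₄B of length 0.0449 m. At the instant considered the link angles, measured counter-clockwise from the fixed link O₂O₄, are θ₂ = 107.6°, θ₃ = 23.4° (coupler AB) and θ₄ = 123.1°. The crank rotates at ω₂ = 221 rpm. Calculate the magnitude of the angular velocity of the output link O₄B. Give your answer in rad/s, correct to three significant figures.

9.68

ω₂ = 23.14 rad/s (from 221 rpm).
Differentiating the loop-closure r₂e^{iθ₂}+r₃e^{iθ₃}=r₁+r₄e^{iθ₄} gives r₂ω₂e^{iθ₂}+r₃ω₃e^{iθ₃}=r₄ω₄e^{iθ₄}.
Eliminating the other unknown: ω₄ = r₂ω₂ sin(θ₂−θ₃) / [r₄ sin(θ₄−θ₃)].
Numerator sine = +0.99488; denominator sine = +0.98570.
Result = 0.0186·23.14·(+0.99488) / (0.0449·(+0.98570)) = +9.6764 rad/s; magnitude 9.6764 rad/s.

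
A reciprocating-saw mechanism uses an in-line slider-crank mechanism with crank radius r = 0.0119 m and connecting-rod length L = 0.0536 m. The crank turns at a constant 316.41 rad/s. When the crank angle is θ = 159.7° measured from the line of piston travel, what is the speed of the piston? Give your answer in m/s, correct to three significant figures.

ω = 316.4 rad/s
For an in-line slider-crank, x = r cosθ + √(L² − r² sin²θ), so v = −rω sinθ·[1 + r cosθ/√(L² − r² sin²θ)].
With r = 0.0119 m, L = 0.0536 m, θ = 159.7°: √(L² − r² sin²θ) = 0.053441 m.
v = −0.0119·316.4·0.34694·[1 + 0.0119·-0.93789/0.053441] = -1.0335 m/s.
|v| = 1.0335 m/s.

1.03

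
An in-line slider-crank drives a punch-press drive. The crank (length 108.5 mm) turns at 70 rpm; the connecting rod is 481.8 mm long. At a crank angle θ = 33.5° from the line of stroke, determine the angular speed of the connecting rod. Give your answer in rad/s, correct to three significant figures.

1.39

ω = 7.33 rad/s (converted from 70 rpm).
The rod makes angle φ with the slider axis where L sinφ = r sinθ; differentiating, L cosφ·φ̇ = r ω cosθ.
L cosφ = √(L² − r² sin²θ) = 0.47806 m.
|ω_rod| = r ω |cosθ| / √(L² − r² sin²θ) = 0.1085·7.33·0.83389/0.47806 = 1.3873 rad/s.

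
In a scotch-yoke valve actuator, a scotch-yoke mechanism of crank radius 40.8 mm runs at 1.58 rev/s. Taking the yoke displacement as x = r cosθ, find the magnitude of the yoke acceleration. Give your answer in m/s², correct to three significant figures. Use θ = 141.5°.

ω = 9.927 rad/s (from 1.58 rev/s).
x = r cosθ ⇒ ẍ = −rω² cosθ (ω constant).
|a| = rω²|cosθ| = 0.0408·(9.927)²·|cos 141.5°| = 3.1469 m/s².

3.15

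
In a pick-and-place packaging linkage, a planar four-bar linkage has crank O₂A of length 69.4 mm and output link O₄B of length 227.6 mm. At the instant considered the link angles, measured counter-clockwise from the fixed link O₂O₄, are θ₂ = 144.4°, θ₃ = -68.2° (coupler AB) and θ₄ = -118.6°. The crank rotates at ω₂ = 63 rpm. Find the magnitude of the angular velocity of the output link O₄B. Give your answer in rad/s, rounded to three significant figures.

1.41

ω₂ = 6.597 rad/s (from 63 rpm).
Differentiating the loop-closure r₂e^{iθ₂}+r₃e^{iθ₃}=r₁+r₄e^{iθ₄} gives r₂ω₂e^{iθ₂}+r₃ω₃e^{iθ₃}=r₄ω₄e^{iθ₄}.
Eliminating the other unknown: ω₄ = r₂ω₂ sin(θ₂−θ₃) / [r₄ sin(θ₄−θ₃)].
Numerator sine = -0.53877; denominator sine = -0.77051.
Result = 0.0694·6.597·(-0.53877) / (0.2276·(-0.77051)) = +1.4066 rad/s; magnitude 1.4066 rad/s.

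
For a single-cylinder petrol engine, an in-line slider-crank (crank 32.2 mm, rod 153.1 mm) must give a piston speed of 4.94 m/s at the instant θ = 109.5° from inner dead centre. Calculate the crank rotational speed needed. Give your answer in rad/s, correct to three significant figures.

175

For an in-line slider-crank, |v_piston| = rω|sinθ|·[1 + r cosθ/√(L² − r² sin²θ)].
With r = 0.0322 m, L = 0.1531 m, θ = 109.5°: the bracketed kinematic factor |dx/dθ| = 0.028179 m.
ω = v/|dx/dθ| = 4.94/0.028179 = 175.31 rad/s.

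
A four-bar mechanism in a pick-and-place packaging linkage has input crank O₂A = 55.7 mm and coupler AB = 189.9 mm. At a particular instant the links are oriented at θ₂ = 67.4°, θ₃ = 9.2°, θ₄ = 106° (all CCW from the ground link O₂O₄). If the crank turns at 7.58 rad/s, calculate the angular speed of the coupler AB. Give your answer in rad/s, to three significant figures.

ω₂ = 7.58 rad/s
Differentiating the loop-closure r₂e^{iθ₂}+r₃e^{iθ₃}=r₁+r₄e^{iθ₄} gives r₂ω₂e^{iθ₂}+r₃ω₃e^{iθ₃}=r₄ω₄e^{iθ₄}.
Eliminating the other unknown: ω₃ = r₂ω₂ sin(θ₄−θ₂) / [r₃ sin(θ₃−θ₄)].
Numerator sine = +0.62388; denominator sine = -0.99297.
Result = 0.0557·7.58·(+0.62388) / (0.1899·(-0.99297)) = -1.3969 rad/s; magnitude 1.3969 rad/s.

1.40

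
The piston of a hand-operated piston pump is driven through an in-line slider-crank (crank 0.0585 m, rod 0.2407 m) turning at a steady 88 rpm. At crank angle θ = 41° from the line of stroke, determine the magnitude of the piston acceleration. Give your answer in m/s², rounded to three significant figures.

ω = 2π·88/60 = 9.215 rad/s
x(θ) = r cosθ + √(L² − r² sin²θ); with ω constant, a = ω²·d²x/dθ².
d²x/dθ² = −r cosθ − r²(cos2θ)/√u − r⁴ sin²2θ/(4u^{3/2}),  u = L² − r² sin²θ = 0.0564635 m².
Substituting r = 0.0585 m, L = 0.2407 m, θ = 41°: d²x/dθ² = -0.046369 m.
a = ω²·d²x/dθ² = (9.215)²·(-0.046369) = -3.9378 m/s²;  |a| = 3.9378 m/s².

3.94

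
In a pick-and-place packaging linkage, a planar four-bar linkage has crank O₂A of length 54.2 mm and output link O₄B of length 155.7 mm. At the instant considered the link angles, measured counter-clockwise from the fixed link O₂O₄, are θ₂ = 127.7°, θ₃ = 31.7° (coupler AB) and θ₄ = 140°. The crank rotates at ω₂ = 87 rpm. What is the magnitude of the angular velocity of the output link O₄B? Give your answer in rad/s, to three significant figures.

3.32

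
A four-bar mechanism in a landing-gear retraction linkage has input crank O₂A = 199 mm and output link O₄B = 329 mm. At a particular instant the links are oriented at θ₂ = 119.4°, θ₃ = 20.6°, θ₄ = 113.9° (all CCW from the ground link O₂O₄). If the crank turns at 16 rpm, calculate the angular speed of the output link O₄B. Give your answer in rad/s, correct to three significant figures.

1.00

ω₂ = 1.676 rad/s (from 16 rpm).
Differentiating the loop-closure r₂e^{iθ₂}+r₃e^{iθ₃}=r₁+r₄e^{iθ₄} gives r₂ω₂e^{iθ₂}+r₃ω₃e^{iθ₃}=r₄ω₄e^{iθ₄}.
Eliminating the other unknown: ω₄ = r₂ω₂ sin(θ₂−θ₃) / [r₄ sin(θ₄−θ₃)].
Numerator sine = +0.98823; denominator sine = +0.99834.
Result = 0.199·1.676·(+0.98823) / (0.329·(+0.99834)) = +1.0032 rad/s; magnitude 1.0032 rad/s.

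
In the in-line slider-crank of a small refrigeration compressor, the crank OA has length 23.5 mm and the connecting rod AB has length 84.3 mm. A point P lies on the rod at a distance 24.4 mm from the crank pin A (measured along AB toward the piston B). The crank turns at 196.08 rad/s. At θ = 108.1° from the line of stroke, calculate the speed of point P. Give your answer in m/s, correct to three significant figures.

ω = 196.1 rad/s.  Crank-pin speed |V_A| = rω = 4.6079 m/s, perpendicular to OA.
Rod angle: sinφ = −(r/L) sinθ ⇒ φ = -15.365°; ω_rod = −rω cosθ/√(L²−r²sin²θ) = +17.611 rad/s.
V_P = V_A + ω_rod × AP, with AP = 0.0244 m along the rod.
Components: V_Px = −rω sinθ − a·ω_rod·sinφ = -4.266 m/s;  V_Py = rω cosθ + a·ω_rod·cosφ = -1.0172 m/s.
|V_P| = √(V_Px² + V_Py²) = 4.3856 m/s.

4.39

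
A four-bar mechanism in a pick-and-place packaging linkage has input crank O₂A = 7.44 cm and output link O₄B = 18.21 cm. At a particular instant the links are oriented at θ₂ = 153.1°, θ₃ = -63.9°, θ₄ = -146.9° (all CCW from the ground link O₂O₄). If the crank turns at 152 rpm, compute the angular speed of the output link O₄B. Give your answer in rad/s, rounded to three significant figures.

ω₂ = 15.92 rad/s (from 152 rpm).
Differentiating the loop-closure r₂e^{iθ₂}+r₃e^{iθ₃}=r₁+r₄e^{iθ₄} gives r₂ω₂e^{iθ₂}+r₃ω₃e^{iθ₃}=r₄ω₄e^{iθ₄}.
Eliminating the other unknown: ω₄ = r₂ω₂ sin(θ₂−θ₃) / [r₄ sin(θ₄−θ₃)].
Numerator sine = -0.60182; denominator sine = -0.99255.
Result = 0.0744·15.92·(-0.60182) / (0.1821·(-0.99255)) = +3.9432 rad/s; magnitude 3.9432 rad/s.

3.94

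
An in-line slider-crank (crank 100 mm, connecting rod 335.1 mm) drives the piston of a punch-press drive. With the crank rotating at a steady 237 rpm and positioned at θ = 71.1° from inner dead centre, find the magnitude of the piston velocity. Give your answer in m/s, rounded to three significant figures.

2.58

ω = 2π·237/60 = 24.82 rad/s
For an in-line slider-crank, x = r cosθ + √(L² − r² sin²θ), so v = −rω sinθ·[1 + r cosθ/√(L² − r² sin²θ)].
With r = 0.1 m, L = 0.3351 m, θ = 71.1°: √(L² − r² sin²θ) = 0.32147 m.
v = −0.1·24.82·0.94609·[1 + 0.1·0.32392/0.32147] = -2.5846 m/s.
|v| = 2.5846 m/s.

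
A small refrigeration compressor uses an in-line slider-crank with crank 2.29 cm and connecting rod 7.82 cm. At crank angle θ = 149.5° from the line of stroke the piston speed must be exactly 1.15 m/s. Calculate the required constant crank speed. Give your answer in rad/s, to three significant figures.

133

For an in-line slider-crank, |v_piston| = rω|sinθ|·[1 + r cosθ/√(L² − r² sin²θ)].
With r = 0.0229 m, L = 0.0782 m, θ = 149.5°: the bracketed kinematic factor |dx/dθ| = 0.0086571 m.
ω = v/|dx/dθ| = 1.15/0.0086571 = 132.84 rad/s.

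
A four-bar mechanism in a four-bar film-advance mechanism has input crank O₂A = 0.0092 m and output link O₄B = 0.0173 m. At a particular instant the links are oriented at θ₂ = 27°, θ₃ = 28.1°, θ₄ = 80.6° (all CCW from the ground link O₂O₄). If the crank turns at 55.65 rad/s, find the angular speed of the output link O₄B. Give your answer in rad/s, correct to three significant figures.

0.716

ω₂ = 55.65 rad/s
Differentiating the loop-closure r₂e^{iθ₂}+r₃e^{iθ₃}=r₁+r₄e^{iθ₄} gives r₂ω₂e^{iθ₂}+r₃ω₃e^{iθ₃}=r₄ω₄e^{iθ₄}.
Eliminating the other unknown: ω₄ = r₂ω₂ sin(θ₂−θ₃) / [r₄ sin(θ₄−θ₃)].
Numerator sine = -0.01920; denominator sine = +0.79335.
Result = 0.0092·55.65·(-0.01920) / (0.0173·(+0.79335)) = -0.71612 rad/s; magnitude 0.71612 rad/s.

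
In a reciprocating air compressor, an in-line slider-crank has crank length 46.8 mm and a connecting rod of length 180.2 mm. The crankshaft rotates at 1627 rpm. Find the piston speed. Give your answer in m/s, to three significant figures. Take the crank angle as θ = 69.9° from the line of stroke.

8.18

ω = 2π·1627/60 = 170.4 rad/s
For an in-line slider-crank, x = r cosθ + √(L² − r² sin²θ), so v = −rω sinθ·[1 + r cosθ/√(L² − r² sin²θ)].
With r = 0.0468 m, L = 0.1802 m, θ = 69.9°: √(L² − r² sin²θ) = 0.17476 m.
v = −0.0468·170.4·0.93909·[1 + 0.0468·0.34366/0.17476] = -8.1772 m/s.
|v| = 8.1772 m/s.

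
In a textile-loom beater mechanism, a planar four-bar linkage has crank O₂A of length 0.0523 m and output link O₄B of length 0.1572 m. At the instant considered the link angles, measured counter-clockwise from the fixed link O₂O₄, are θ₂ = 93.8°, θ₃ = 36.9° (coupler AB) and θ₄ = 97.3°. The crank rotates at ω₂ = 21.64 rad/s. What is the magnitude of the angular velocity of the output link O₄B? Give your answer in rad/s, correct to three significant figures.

6.94

ω₂ = 21.64 rad/s
Differentiating the loop-closure r₂e^{iθ₂}+r₃e^{iθ₃}=r₁+r₄e^{iθ₄} gives r₂ω₂e^{iθ₂}+r₃ω₃e^{iθ₃}=r₄ω₄e^{iθ₄}.
Eliminating the other unknown: ω₄ = r₂ω₂ sin(θ₂−θ₃) / [r₄ sin(θ₄−θ₃)].
Numerator sine = +0.83772; denominator sine = +0.86949.
Result = 0.0523·21.64·(+0.83772) / (0.1572·(+0.86949)) = +6.9365 rad/s; magnitude 6.9365 rad/s.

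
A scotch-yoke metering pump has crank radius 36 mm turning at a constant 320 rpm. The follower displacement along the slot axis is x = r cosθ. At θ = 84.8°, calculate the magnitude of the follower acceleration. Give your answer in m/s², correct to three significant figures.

ω = 33.51 rad/s (from 320 rpm).
x = r cosθ ⇒ ẍ = −rω² cosθ (ω constant).
|a| = rω²|cosθ| = 0.036·(33.51)²·|cos 84.8°| = 3.6639 m/s².

3.66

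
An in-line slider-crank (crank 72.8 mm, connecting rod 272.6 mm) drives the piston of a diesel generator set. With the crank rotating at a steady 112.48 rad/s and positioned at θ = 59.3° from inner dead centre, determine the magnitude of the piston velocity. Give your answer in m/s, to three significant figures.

ω = 112.5 rad/s
For an in-line slider-crank, x = r cosθ + √(L² − r² sin²θ), so v = −rω sinθ·[1 + r cosθ/√(L² − r² sin²θ)].
With r = 0.0728 m, L = 0.2726 m, θ = 59.3°: √(L² − r² sin²θ) = 0.26532 m.
v = −0.0728·112.5·0.85985·[1 + 0.0728·0.51054/0.26532] = -8.0273 m/s.
|v| = 8.0273 m/s.

8.03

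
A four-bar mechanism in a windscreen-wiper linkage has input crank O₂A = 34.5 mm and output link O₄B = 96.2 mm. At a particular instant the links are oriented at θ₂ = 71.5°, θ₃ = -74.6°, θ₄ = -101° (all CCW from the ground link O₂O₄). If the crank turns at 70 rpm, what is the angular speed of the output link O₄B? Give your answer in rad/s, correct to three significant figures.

3.30

ω₂ = 7.33 rad/s (from 70 rpm).
Differentiating the loop-closure r₂e^{iθ₂}+r₃e^{iθ₃}=r₁+r₄e^{iθ₄} gives r₂ω₂e^{iθ₂}+r₃ω₃e^{iθ₃}=r₄ω₄e^{iθ₄}.
Eliminating the other unknown: ω₄ = r₂ω₂ sin(θ₂−θ₃) / [r₄ sin(θ₄−θ₃)].
Numerator sine = +0.55775; denominator sine = -0.44464.
Result = 0.0345·7.33·(+0.55775) / (0.0962·(-0.44464)) = -3.2976 rad/s; magnitude 3.2976 rad/s.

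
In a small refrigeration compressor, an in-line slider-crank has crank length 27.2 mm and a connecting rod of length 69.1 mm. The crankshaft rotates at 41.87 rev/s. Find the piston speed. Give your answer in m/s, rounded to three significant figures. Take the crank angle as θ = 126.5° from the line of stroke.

4.33

ω = 2π·41.9 = 263.1 rad/s
For an in-line slider-crank, x = r cosθ + √(L² − r² sin²θ), so v = −rω sinθ·[1 + r cosθ/√(L² − r² sin²θ)].
With r = 0.0272 m, L = 0.0691 m, θ = 126.5°: √(L² − r² sin²θ) = 0.065549 m.
v = −0.0272·263.1·0.80386·[1 + 0.0272·-0.59482/0.065549] = -4.3324 m/s.
|v| = 4.3324 m/s.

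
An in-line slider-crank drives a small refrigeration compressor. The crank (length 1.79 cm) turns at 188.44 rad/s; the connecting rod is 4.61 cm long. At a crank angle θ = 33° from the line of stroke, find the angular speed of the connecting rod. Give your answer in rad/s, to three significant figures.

62.8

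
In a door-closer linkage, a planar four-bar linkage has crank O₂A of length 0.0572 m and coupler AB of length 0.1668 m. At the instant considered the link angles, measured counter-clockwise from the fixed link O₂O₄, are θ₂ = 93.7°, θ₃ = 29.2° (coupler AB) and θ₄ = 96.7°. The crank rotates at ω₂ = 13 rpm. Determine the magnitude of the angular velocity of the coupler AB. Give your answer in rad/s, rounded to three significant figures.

ω₂ = 1.361 rad/s (from 13 rpm).
Differentiating the loop-closure r₂e^{iθ₂}+r₃e^{iθ₃}=r₁+r₄e^{iθ₄} gives r₂ω₂e^{iθ₂}+r₃ω₃e^{iθ₃}=r₄ω₄e^{iθ₄}.
Eliminating the other unknown: ω₃ = r₂ω₂ sin(θ₄−θ₂) / [r₃ sin(θ₃−θ₄)].
Numerator sine = +0.05234; denominator sine = -0.92388.
Result = 0.0572·1.361·(+0.05234) / (0.1668·(-0.92388)) = -0.026446 rad/s; magnitude 0.026446 rad/s.

0.0264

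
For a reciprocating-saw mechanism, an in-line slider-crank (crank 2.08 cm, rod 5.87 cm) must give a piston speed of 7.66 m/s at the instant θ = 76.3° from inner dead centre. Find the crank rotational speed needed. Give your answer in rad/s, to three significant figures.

348

For an in-line slider-crank, |v_piston| = rω|sinθ|·[1 + r cosθ/√(L² − r² sin²θ)].
With r = 0.0208 m, L = 0.0587 m, θ = 76.3°: the bracketed kinematic factor |dx/dθ| = 0.022015 m.
ω = v/|dx/dθ| = 7.66/0.022015 = 347.95 rad/s.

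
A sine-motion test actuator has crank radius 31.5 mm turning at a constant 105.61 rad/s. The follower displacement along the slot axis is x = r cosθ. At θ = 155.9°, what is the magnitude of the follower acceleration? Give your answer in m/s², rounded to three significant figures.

ω = 105.6 rad/s
x = r cosθ ⇒ ẍ = −rω² cosθ (ω constant).
|a| = rω²|cosθ| = 0.0315·(105.6)²·|cos 155.9°| = 320.71 m/s².

321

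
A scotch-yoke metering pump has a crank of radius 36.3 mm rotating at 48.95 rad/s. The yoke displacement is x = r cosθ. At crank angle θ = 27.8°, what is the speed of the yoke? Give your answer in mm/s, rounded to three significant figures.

829

ω = 48.95 rad/s
x = r cosθ ⇒ ẋ = −rω sinθ.
|v| = rω|sinθ| = 0.0363·48.95·|sin 27.8°| = 0.82872 m/s = 828.72 mm/s.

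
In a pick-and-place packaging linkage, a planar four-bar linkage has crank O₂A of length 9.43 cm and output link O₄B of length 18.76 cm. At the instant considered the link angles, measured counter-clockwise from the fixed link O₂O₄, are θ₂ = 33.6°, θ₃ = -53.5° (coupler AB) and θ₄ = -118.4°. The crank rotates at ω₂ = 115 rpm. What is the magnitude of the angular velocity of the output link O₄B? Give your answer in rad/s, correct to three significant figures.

6.68

ω₂ = 12.04 rad/s (from 115 rpm).
Differentiating the loop-closure r₂e^{iθ₂}+r₃e^{iθ₃}=r₁+r₄e^{iθ₄} gives r₂ω₂e^{iθ₂}+r₃ω₃e^{iθ₃}=r₄ω₄e^{iθ₄}.
Eliminating the other unknown: ω₄ = r₂ω₂ sin(θ₂−θ₃) / [r₄ sin(θ₄−θ₃)].
Numerator sine = +0.99872; denominator sine = -0.90557.
Result = 0.0943·12.04·(+0.99872) / (0.1876·(-0.90557)) = -6.6762 rad/s; magnitude 6.6762 rad/s.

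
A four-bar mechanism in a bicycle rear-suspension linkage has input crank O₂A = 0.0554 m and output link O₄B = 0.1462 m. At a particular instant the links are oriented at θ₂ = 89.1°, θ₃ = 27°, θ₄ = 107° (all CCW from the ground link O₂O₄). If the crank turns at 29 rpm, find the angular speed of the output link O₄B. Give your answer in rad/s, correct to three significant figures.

ω₂ = 3.037 rad/s (from 29 rpm).
Differentiating the loop-closure r₂e^{iθ₂}+r₃e^{iθ₃}=r₁+r₄e^{iθ₄} gives r₂ω₂e^{iθ₂}+r₃ω₃e^{iθ₃}=r₄ω₄e^{iθ₄}.
Eliminating the other unknown: ω₄ = r₂ω₂ sin(θ₂−θ₃) / [r₄ sin(θ₄−θ₃)].
Numerator sine = +0.88377; denominator sine = +0.98481.
Result = 0.0554·3.037·(+0.88377) / (0.1462·(+0.98481)) = +1.0327 rad/s; magnitude 1.0327 rad/s.

1.03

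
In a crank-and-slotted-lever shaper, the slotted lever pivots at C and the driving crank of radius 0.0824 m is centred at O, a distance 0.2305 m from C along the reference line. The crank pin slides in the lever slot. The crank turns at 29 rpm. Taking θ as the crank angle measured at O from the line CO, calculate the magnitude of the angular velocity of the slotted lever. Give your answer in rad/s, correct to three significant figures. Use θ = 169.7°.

ω = 3.037 rad/s (from 29 rpm).
Crank pin A relative to C: A = (d + r cosθ, r sinθ); lever angle φ = atan2(r sinθ, d + r cosθ).
Differentiating tanφ: φ̇ = rω(d cosθ + r)/(d² + r² + 2dr cosθ).
d² + r² + 2dr cosθ = |CA|² = 0.0225458 m²;  d cosθ + r = -0.14439 m.
|ω_lever| = |0.0824·3.037·-0.14439| / 0.0225458 = 1.6026 rad/s.

1.60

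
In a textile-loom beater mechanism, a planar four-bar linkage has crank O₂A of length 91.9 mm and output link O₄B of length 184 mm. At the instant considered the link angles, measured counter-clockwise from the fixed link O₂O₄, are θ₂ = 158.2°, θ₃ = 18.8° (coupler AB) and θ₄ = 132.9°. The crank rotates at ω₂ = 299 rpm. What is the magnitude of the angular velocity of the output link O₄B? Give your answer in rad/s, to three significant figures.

11.1

ω₂ = 31.31 rad/s (from 299 rpm).
Differentiating the loop-closure r₂e^{iθ₂}+r₃e^{iθ₃}=r₁+r₄e^{iθ₄} gives r₂ω₂e^{iθ₂}+r₃ω₃e^{iθ₃}=r₄ω₄e^{iθ₄}.
Eliminating the other unknown: ω₄ = r₂ω₂ sin(θ₂−θ₃) / [r₄ sin(θ₄−θ₃)].
Numerator sine = +0.65077; denominator sine = +0.91283.
Result = 0.0919·31.31·(+0.65077) / (0.184·(+0.91283)) = +11.149 rad/s; magnitude 11.149 rad/s.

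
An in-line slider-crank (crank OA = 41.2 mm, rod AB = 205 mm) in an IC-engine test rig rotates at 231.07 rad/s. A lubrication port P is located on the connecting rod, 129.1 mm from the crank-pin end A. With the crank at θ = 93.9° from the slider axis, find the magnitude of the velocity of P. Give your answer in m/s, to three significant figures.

ω = 231.1 rad/s.  Crank-pin speed |V_A| = rω = 9.5201 m/s, perpendicular to OA.
Rod angle: sinφ = −(r/L) sinθ ⇒ φ = -11.567°; ω_rod = −rω cosθ/√(L²−r²sin²θ) = +3.2241 rad/s.
V_P = V_A + ω_rod × AP, with AP = 0.1291 m along the rod.
Components: V_Px = −rω sinθ − a·ω_rod·sinφ = -9.4146 m/s;  V_Py = rω cosθ + a·ω_rod·cosφ = -0.23974 m/s.
|V_P| = √(V_Px² + V_Py²) = 9.4176 m/s.

9.42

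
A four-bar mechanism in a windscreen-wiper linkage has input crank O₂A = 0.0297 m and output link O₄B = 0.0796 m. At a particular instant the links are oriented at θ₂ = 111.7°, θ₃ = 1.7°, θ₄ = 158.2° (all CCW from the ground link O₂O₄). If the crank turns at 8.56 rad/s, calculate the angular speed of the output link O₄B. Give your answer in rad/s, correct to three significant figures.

ω₂ = 8.56 rad/s
Differentiating the loop-closure r₂e^{iθ₂}+r₃e^{iθ₃}=r₁+r₄e^{iθ₄} gives r₂ω₂e^{iθ₂}+r₃ω₃e^{iθ₃}=r₄ω₄e^{iθ₄}.
Eliminating the other unknown: ω₄ = r₂ω₂ sin(θ₂−θ₃) / [r₄ sin(θ₄−θ₃)].
Numerator sine = +0.93969; denominator sine = +0.39875.
Result = 0.0297·8.56·(+0.93969) / (0.0796·(+0.39875)) = +7.5267 rad/s; magnitude 7.5267 rad/s.

7.53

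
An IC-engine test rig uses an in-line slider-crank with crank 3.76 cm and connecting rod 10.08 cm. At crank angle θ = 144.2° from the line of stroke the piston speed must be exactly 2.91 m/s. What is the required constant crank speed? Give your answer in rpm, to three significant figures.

1830

For an in-line slider-crank, |v_piston| = rω|sinθ|·[1 + r cosθ/√(L² − r² sin²θ)].
With r = 0.0376 m, L = 0.1008 m, θ = 144.2°: the bracketed kinematic factor |dx/dθ| = 0.015176 m.
ω = v/|dx/dθ| = 2.91/0.015176 = 191.75 rad/s.
N = 60ω/(2π) = 1831.1 rpm.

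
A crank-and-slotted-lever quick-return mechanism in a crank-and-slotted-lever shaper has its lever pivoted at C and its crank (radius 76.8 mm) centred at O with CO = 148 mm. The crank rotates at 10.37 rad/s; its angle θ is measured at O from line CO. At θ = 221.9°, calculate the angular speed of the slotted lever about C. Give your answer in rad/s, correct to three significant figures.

2.44

ω = 10.37 rad/s
Crank pin A relative to C: A = (d + r cosθ, r sinθ); lever angle φ = atan2(r sinθ, d + r cosθ).
Differentiating tanφ: φ̇ = rω(d cosθ + r)/(d² + r² + 2dr cosθ).
d² + r² + 2dr cosθ = |CA|² = 0.010882 m²;  d cosθ + r = -0.033358 m.
|ω_lever| = |0.0768·10.37·-0.033358| / 0.010882 = 2.4414 rad/s.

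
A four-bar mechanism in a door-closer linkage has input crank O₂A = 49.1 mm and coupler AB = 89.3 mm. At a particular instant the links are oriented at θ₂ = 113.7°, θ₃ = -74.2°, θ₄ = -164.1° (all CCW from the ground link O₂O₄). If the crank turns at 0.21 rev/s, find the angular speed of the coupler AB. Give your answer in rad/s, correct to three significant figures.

ω₂ = 1.319 rad/s (from 0.21 rev/s).
Differentiating the loop-closure r₂e^{iθ₂}+r₃e^{iθ₃}=r₁+r₄e^{iθ₄} gives r₂ω₂e^{iθ₂}+r₃ω₃e^{iθ₃}=r₄ω₄e^{iθ₄}.
Eliminating the other unknown: ω₃ = r₂ω₂ sin(θ₄−θ₂) / [r₃ sin(θ₃−θ₄)].
Numerator sine = +0.99075; denominator sine = +1.00000.
Result = 0.0491·1.319·(+0.99075) / (0.0893·(+1.00000)) = +0.71878 rad/s; magnitude 0.71878 rad/s.

0.719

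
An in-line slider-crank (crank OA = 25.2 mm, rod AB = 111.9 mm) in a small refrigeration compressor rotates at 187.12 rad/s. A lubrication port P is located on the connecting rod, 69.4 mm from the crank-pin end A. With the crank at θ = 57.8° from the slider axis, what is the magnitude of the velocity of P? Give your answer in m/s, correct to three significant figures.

ω = 187.1 rad/s.  Crank-pin speed |V_A| = rω = 4.7154 m/s, perpendicular to OA.
Rod angle: sinφ = −(r/L) sinθ ⇒ φ = -10.986°; ω_rod = −rω cosθ/√(L²−r²sin²θ) = -22.874 rad/s.
V_P = V_A + ω_rod × AP, with AP = 0.0694 m along the rod.
Components: V_Px = −rω sinθ − a·ω_rod·sinφ = -4.2927 m/s;  V_Py = rω cosθ + a·ω_rod·cosφ = +0.95435 m/s.
|V_P| = √(V_Px² + V_Py²) = 4.3975 m/s.

4.40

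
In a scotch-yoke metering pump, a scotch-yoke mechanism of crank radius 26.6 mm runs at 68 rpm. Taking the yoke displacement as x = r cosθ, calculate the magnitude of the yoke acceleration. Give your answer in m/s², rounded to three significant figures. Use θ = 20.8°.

ω = 7.121 rad/s (from 68 rpm).
x = r cosθ ⇒ ẍ = −rω² cosθ (ω constant).
|a| = rω²|cosθ| = 0.0266·(7.121)²·|cos 20.8°| = 1.2609 m/s².

1.26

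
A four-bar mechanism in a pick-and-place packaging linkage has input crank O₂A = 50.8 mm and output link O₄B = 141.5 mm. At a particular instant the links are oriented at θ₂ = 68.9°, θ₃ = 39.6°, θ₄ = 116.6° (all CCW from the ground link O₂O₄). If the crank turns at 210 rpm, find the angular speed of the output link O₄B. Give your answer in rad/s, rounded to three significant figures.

ω₂ = 21.99 rad/s (from 210 rpm).
Differentiating the loop-closure r₂e^{iθ₂}+r₃e^{iθ₃}=r₁+r₄e^{iθ₄} gives r₂ω₂e^{iθ₂}+r₃ω₃e^{iθ₃}=r₄ω₄e^{iθ₄}.
Eliminating the other unknown: ω₄ = r₂ω₂ sin(θ₂−θ₃) / [r₄ sin(θ₄−θ₃)].
Numerator sine = +0.48938; denominator sine = +0.97437.
Result = 0.0508·21.99·(+0.48938) / (0.1415·(+0.97437)) = +3.9653 rad/s; magnitude 3.9653 rad/s.

3.97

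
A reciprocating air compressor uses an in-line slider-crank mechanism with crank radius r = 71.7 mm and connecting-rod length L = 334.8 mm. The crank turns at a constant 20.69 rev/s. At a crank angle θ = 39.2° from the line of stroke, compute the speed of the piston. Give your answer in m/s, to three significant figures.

6.88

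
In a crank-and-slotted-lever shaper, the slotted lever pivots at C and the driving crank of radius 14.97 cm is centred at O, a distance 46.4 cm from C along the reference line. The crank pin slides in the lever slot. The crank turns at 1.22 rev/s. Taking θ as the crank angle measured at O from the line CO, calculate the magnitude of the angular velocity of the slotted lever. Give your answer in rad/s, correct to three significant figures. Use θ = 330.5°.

1.77

ω = 7.665 rad/s (from 1.22 rev/s).
Crank pin A relative to C: A = (d + r cosθ, r sinθ); lever angle φ = atan2(r sinθ, d + r cosθ).
Differentiating tanφ: φ̇ = rω(d cosθ + r)/(d² + r² + 2dr cosθ).
d² + r² + 2dr cosθ = |CA|² = 0.358617 m²;  d cosθ + r = +0.55355 m.
|ω_lever| = |0.1497·7.665·+0.55355| / 0.358617 = 1.7713 rad/s.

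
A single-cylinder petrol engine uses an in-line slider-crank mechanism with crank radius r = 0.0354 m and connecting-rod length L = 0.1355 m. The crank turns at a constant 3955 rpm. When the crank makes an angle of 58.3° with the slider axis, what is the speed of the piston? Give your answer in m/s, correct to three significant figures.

14.2

ω = 2π·3955/60 = 414.2 rad/s
For an in-line slider-crank, x = r cosθ + √(L² − r² sin²θ), so v = −rω sinθ·[1 + r cosθ/√(L² − r² sin²θ)].
With r = 0.0354 m, L = 0.1355 m, θ = 58.3°: √(L² − r² sin²θ) = 0.13211 m.
v = −0.0354·414.2·0.85081·[1 + 0.0354·0.52547/0.13211] = -14.231 m/s.
|v| = 14.231 m/s.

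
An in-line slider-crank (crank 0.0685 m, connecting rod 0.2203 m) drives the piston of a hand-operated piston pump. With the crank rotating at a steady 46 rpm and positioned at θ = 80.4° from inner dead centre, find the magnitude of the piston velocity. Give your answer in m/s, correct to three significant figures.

0.343

ω = 2π·46/60 = 4.817 rad/s
For an in-line slider-crank, x = r cosθ + √(L² − r² sin²θ), so v = −rω sinθ·[1 + r cosθ/√(L² − r² sin²θ)].
With r = 0.0685 m, L = 0.2203 m, θ = 80.4°: √(L² − r² sin²θ) = 0.20969 m.
v = −0.0685·4.817·0.98600·[1 + 0.0685·0.16677/0.20969] = -0.34308 m/s.
|v| = 0.34308 m/s.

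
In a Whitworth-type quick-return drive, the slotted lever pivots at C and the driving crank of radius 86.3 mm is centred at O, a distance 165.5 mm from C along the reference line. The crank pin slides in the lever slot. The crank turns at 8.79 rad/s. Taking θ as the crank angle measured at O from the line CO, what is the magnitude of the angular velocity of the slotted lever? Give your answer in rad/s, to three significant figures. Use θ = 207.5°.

ω = 8.79 rad/s
Crank pin A relative to C: A = (d + r cosθ, r sinθ); lever angle φ = atan2(r sinθ, d + r cosθ).
Differentiating tanφ: φ̇ = rω(d cosθ + r)/(d² + r² + 2dr cosθ).
d² + r² + 2dr cosθ = |CA|² = 0.00950021 m²;  d cosθ + r = -0.0605 m.
|ω_lever| = |0.0863·8.79·-0.0605| / 0.00950021 = 4.8309 rad/s.

4.83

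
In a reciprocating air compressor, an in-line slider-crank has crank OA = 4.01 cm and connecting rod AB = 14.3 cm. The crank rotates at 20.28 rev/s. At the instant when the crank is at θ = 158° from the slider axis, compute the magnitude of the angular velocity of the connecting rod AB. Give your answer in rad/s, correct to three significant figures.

ω = 127.4 rad/s (converted from 20.28 rev/s).
The rod makes angle φ with the slider axis where L sinφ = r sinθ; differentiating, L cosφ·φ̇ = r ω cosθ.
L cosφ = √(L² − r² sin²θ) = 0.14221 m.
|ω_rod| = r ω |cosθ| / √(L² − r² sin²θ) = 0.0401·127.4·0.92718/0.14221 = 33.314 rad/s.

33.3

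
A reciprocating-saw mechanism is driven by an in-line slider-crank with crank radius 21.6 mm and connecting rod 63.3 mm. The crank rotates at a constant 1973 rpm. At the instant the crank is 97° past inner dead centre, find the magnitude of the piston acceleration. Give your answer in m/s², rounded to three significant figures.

436

ω = 2π·1973/60 = 206.6 rad/s
x(θ) = r cosθ + √(L² − r² sin²θ); with ω constant, a = ω²·d²x/dθ².
d²x/dθ² = −r cosθ − r²(cos2θ)/√u − r⁴ sin²2θ/(4u^{3/2}),  u = L² − r² sin²θ = 0.00354726 m².
Substituting r = 0.0216 m, L = 0.0633 m, θ = 97°: d²x/dθ² = +0.010218 m.
a = ω²·d²x/dθ² = (206.6)²·(+0.010218) = +436.2 m/s²;  |a| = 436.2 m/s².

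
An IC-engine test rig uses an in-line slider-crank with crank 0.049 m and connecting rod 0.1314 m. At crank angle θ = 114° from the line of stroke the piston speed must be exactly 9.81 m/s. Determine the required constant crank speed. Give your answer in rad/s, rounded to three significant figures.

261

For an in-line slider-crank, |v_piston| = rω|sinθ|·[1 + r cosθ/√(L² − r² sin²θ)].
With r = 0.049 m, L = 0.1314 m, θ = 114°: the bracketed kinematic factor |dx/dθ| = 0.037542 m.
ω = v/|dx/dθ| = 9.81/0.037542 = 261.31 rad/s.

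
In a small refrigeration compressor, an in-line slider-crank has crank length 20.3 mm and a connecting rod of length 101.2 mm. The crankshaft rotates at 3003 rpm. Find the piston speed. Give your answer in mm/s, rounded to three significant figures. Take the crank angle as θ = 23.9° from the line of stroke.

ω = 2π·3003/60 = 314.5 rad/s
For an in-line slider-crank, x = r cosθ + √(L² − r² sin²θ), so v = −rω sinθ·[1 + r cosθ/√(L² − r² sin²θ)].
With r = 0.0203 m, L = 0.1012 m, θ = 23.9°: √(L² − r² sin²θ) = 0.10087 m.
v = −0.0203·314.5·0.40514·[1 + 0.0203·0.91425/0.10087] = -3.0622 m/s.
|v| = 3.0622 m/s = 3062.2 mm/s.

3060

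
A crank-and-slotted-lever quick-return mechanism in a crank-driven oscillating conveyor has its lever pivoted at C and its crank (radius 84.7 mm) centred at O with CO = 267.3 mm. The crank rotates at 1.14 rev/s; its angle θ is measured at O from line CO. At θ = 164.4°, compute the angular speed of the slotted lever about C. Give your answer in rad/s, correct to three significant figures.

2.99

ω = 7.163 rad/s (from 1.14 rev/s).
Crank pin A relative to C: A = (d + r cosθ, r sinθ); lever angle φ = atan2(r sinθ, d + r cosθ).
Differentiating tanφ: φ̇ = rω(d cosθ + r)/(d² + r² + 2dr cosθ).
d² + r² + 2dr cosθ = |CA|² = 0.0350108 m²;  d cosθ + r = -0.17275 m.
|ω_lever| = |0.0847·7.163·-0.17275| / 0.0350108 = 2.9936 rad/s.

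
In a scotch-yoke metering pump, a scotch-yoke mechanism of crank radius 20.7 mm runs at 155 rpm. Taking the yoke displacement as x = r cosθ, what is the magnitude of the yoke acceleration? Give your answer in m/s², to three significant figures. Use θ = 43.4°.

3.96

ω = 16.23 rad/s (from 155 rpm).
x = r cosθ ⇒ ẍ = −rω² cosθ (ω constant).
|a| = rω²|cosθ| = 0.0207·(16.23)²·|cos 43.4°| = 3.9625 m/s².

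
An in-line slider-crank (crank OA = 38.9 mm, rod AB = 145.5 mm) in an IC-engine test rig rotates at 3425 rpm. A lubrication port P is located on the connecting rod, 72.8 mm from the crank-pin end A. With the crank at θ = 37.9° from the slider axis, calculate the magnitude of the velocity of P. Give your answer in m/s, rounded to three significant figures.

ω = 358.7 rad/s.  Crank-pin speed |V_A| = rω = 13.952 m/s, perpendicular to OA.
Rod angle: sinφ = −(r/L) sinθ ⇒ φ = -9.453°; ω_rod = −rω cosθ/√(L²−r²sin²θ) = -76.707 rad/s.
V_P = V_A + ω_rod × AP, with AP = 0.0728 m along the rod.
Components: V_Px = −rω sinθ − a·ω_rod·sinφ = -9.4877 m/s;  V_Py = rω cosθ + a·ω_rod·cosφ = +5.5009 m/s.
|V_P| = √(V_Px² + V_Py²) = 10.967 m/s.

11.0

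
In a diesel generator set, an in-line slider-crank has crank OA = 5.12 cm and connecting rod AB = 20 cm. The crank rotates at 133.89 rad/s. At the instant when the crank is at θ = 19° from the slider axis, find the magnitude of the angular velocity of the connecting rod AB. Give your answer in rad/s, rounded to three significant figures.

32.5

ω = 133.9 rad/s
The rod makes angle φ with the slider axis where L sinφ = r sinθ; differentiating, L cosφ·φ̇ = r ω cosθ.
L cosφ = √(L² − r² sin²θ) = 0.1993 m.
|ω_rod| = r ω |cosθ| / √(L² − r² sin²θ) = 0.0512·133.9·0.94552/0.1993 = 32.522 rad/s.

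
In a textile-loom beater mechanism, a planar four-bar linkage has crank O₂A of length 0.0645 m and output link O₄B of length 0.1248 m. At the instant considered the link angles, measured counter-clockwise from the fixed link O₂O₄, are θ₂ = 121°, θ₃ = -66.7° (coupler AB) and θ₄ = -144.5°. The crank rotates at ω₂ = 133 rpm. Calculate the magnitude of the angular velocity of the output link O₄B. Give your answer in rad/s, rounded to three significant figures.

0.987

ω₂ = 13.93 rad/s (from 133 rpm).
Differentiating the loop-closure r₂e^{iθ₂}+r₃e^{iθ₃}=r₁+r₄e^{iθ₄} gives r₂ω₂e^{iθ₂}+r₃ω₃e^{iθ₃}=r₄ω₄e^{iθ₄}.
Eliminating the other unknown: ω₄ = r₂ω₂ sin(θ₂−θ₃) / [r₄ sin(θ₄−θ₃)].
Numerator sine = -0.13399; denominator sine = -0.97742.
Result = 0.0645·13.93·(-0.13399) / (0.1248·(-0.97742)) = +0.98675 rad/s; magnitude 0.98675 rad/s.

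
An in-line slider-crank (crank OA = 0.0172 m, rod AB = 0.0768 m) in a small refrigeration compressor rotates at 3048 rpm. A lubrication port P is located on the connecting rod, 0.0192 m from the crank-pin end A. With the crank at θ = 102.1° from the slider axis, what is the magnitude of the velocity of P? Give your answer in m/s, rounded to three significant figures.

5.37

ω = 319.2 rad/s.  Crank-pin speed |V_A| = rω = 5.49 m/s, perpendicular to OA.
Rod angle: sinφ = −(r/L) sinθ ⇒ φ = -12.649°; ω_rod = −rω cosθ/√(L²−r²sin²θ) = +15.357 rad/s.
V_P = V_A + ω_rod × AP, with AP = 0.0192 m along the rod.
Components: V_Px = −rω sinθ − a·ω_rod·sinφ = -5.3035 m/s;  V_Py = rω cosθ + a·ω_rod·cosφ = -0.8631 m/s.
|V_P| = √(V_Px² + V_Py²) = 5.3732 m/s.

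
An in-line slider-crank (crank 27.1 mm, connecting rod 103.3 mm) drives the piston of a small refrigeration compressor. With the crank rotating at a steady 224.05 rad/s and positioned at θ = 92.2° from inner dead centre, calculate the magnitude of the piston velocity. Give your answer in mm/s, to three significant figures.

6000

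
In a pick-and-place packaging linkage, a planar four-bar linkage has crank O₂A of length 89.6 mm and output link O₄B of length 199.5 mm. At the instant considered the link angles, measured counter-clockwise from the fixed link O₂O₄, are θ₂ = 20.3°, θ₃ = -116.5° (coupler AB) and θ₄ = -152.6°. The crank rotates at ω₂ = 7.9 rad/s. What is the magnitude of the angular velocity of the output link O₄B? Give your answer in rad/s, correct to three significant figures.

4.12

ω₂ = 7.9 rad/s
Differentiating the loop-closure r₂e^{iθ₂}+r₃e^{iθ₃}=r₁+r₄e^{iθ₄} gives r₂ω₂e^{iθ₂}+r₃ω₃e^{iθ₃}=r₄ω₄e^{iθ₄}.
Eliminating the other unknown: ω₄ = r₂ω₂ sin(θ₂−θ₃) / [r₄ sin(θ₄−θ₃)].
Numerator sine = +0.68455; denominator sine = -0.58920.
Result = 0.0896·7.9·(+0.68455) / (0.1995·(-0.58920)) = -4.1223 rad/s; magnitude 4.1223 rad/s.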